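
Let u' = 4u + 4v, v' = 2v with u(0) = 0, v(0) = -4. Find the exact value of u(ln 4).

A = [[4,4],[0,2]]; eigenvalues λ = 4, 2.
Eigenvectors: (1,0) for λ=4, (2,-1) for λ=2.
From the initial condition, c_1 = -8, c_2 = 4.
u(ln 4) = (-8)(4^4)(1) + (4)(4^2)(2) = -1920.

-1920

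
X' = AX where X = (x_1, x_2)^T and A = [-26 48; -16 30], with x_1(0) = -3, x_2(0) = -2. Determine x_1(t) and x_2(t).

x_1(t) = -3e^(6t), x_2(t) = -2e^(6t)

Coefficient matrix A = [[-26, 48], [-16, 30]].
Characteristic polynomial det(A - λI) = λ^2 - 4λ - 12 = 0.
Eigenvalues λ = -2, 6.
For λ=-2: (A-λI) row 1 is [-24, 48], so an eigenvector is (-2, -1).
For λ=6: (A-λI) row 1 is [-32, 48], so an eigenvector is (3, 2).
General solution: c_1e^(-2t)(-2,-1) + c_2e^(6t)(3,2).
Applying x_1(0)=-3, x_2(0)=-2 gives c_1=0, c_2=-1.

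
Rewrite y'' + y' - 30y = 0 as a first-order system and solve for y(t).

y(t) = K_1e^(5t) + K_2e^(-6t)

Let x_1 = y, x_2 = y'. Then x_1' = x_2 and x_2' = 30x_1 - x_2.
A = [[0,1],[30,-1]]; det(A-λI) = λ^2 + λ - 30.
Eigenvalues λ = 5, -6 with eigenvectors (1,5), (1,-6).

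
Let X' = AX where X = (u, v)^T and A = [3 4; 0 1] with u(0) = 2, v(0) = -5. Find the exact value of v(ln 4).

A = [[3,4],[0,1]]; eigenvalues λ = 3, 1.
Eigenvectors: (1,0) for λ=3, (2,-1) for λ=1.
From the initial condition, c_1 = -8, c_2 = 5.
v(ln 4) = (-8)(4^3)(0) + (5)(4^1)(-1) = -20.

-20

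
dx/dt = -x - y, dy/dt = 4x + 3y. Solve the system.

Coefficient matrix A = [[-1, -1], [4, 3]].
Characteristic polynomial det(A - λI) = λ^2 - 2λ + 1 = 0.
Single eigenvalue λ = 1 with algebraic multiplicity 2.
Eigenvector v = (-1,2); generalized eigenvector w with (A-λI)w=v is (0,1).
General solution: e^(t)[C_1·v + C_2·(t·v + w)].

x(t) = -C_1e^(t) - C_2te^(t), y(t) = 2C_1e^(t) + 2C_2te^(t) + C_2e^(t)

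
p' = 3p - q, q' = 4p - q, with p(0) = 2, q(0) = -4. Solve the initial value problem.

Coefficient matrix A = [[3, -1], [4, -1]].
Characteristic polynomial det(A - λI) = λ^2 - 2λ + 1 = 0.
Single eigenvalue λ = 1 with algebraic multiplicity 2.
Eigenvector v = (-1,-2); generalized eigenvector w with (A-λI)w=v is (0,1).
General solution: e^(t)[K_1·v + K_2·(t·v + w)].
Applying p(0)=2, q(0)=-4 gives K_1=-2, K_2=-8.

p(t) = 8te^(t) + 2e^(t), q(t) = 16te^(t) - 4e^(t)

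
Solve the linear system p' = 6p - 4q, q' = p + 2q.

Coefficient matrix A = [[6, -4], [1, 2]].
Characteristic polynomial det(A - λI) = λ^2 - 8λ + 16 = 0.
Single eigenvalue λ = 4 with algebraic multiplicity 2.
Eigenvector v = (-2,-1); generalized eigenvector w with (A-λI)w=v is (-1,0).
General solution: e^(4t)[c_1·v + c_2·(t·v + w)].

p(t) = -2c_1e^(4t) - 2c_2te^(4t) - c_2e^(4t), q(t) = -c_1e^(4t) - c_2te^(4t)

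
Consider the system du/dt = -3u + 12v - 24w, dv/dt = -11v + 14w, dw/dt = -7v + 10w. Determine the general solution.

Coefficient matrix A = [[-3, 12, -24], [0, -11, 14], [0, -7, 10]].
det(A - λI) = 0 gives eigenvalues λ = -3, -4, 3.
For λ=-3: eigenvector (1,0,0).
For λ=-4: eigenvector (0,2,1).
For λ=3: eigenvector (2,-1,-1).
General solution: c_1e^(-3t)(1,0,0) + c_2e^(-4t)(0,2,1) + c_3e^(3t)(2,-1,-1).

u(t) = c_1e^(-3t) + 2c_3e^(3t), v(t) = 2c_2e^(-4t) - c_3e^(3t), w(t) = c_2e^(-4t) - c_3e^(3t)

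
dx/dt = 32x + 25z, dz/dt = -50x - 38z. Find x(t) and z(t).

Coefficient matrix A = [[32, 25], [-50, -38]].
Characteristic polynomial det(A - λI) = λ^2 + 6λ + 34 = 0.
Eigenvalues λ = -3 ± 5i (complex conjugate pair).
For λ=-3+5i: an eigenvector is (2,-3) - i(-1,1) = (2 + i, -3 - i).
A real fundamental pair from Re and Im of e^((-3+5i)t)v: X_1 = e^(-3t)(cos(5t)·(2,-3) + sin(5t)·(-1,1)), X_2 = e^(-3t)(sin(5t)·(2,-3) - cos(5t)·(-1,1)).
General solution: K_1X_1 + K_2X_2.

x(t) = -K_1e^(-3t)sin(5t) + 2K_1e^(-3t)cos(5t) + 2K_2e^(-3t)sin(5t) + K_2e^(-3t)cos(5t), z(t) = K_1e^(-3t)sin(5t) - 3K_1e^(-3t)cos(5t) - 3K_2e^(-3t)sin(5t) - K_2e^(-3t)cos(5t)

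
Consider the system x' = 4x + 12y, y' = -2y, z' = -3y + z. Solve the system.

Coefficient matrix A = [[4, 12, 0], [0, -2, 0], [0, -3, 1]].
det(A - λI) = 0 gives eigenvalues λ = 4, -2, 1.
For λ=4: eigenvector (1,0,0).
For λ=-2: eigenvector (-2,1,1).
For λ=1: eigenvector (0,0,1).
General solution: C_1e^(4t)(1,0,0) + C_2e^(-2t)(-2,1,1) + C_3e^(t)(0,0,1).

x(t) = C_1e^(4t) - 2C_2e^(-2t), y(t) = C_2e^(-2t), z(t) = C_2e^(-2t) + C_3e^(t)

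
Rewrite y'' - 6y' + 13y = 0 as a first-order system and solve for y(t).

Let x_1 = y, x_2 = y'. Then x_1' = x_2 and x_2' = -13x_1 + 6x_2.
A = [[0,1],[-13,6]]; det(A-λI) = λ^2 - 6λ + 13.
Eigenvalues λ = 3 ± 2i.

y(t) = K_1e^(3t)cos(2t) + K_2e^(3t)sin(2t)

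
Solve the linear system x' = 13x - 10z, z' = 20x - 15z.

x(t) = C_1e^(-t)sin(2t) - 2C_1e^(-t)cos(2t) - 2C_2e^(-t)sin(2t) - C_2e^(-t)cos(2t), z(t) = C_1e^(-t)sin(2t) - 3C_1e^(-t)cos(2t) - 3C_2e^(-t)sin(2t) - C_2e^(-t)cos(2t)

Coefficient matrix A = [[13, -10], [20, -15]].
Characteristic polynomial det(A - λI) = λ^2 + 2λ + 5 = 0.
Eigenvalues λ = -1 ± 2i (complex conjugate pair).
For λ=-1+2i: an eigenvector is (-2,-3) - i(1,1) = (-2 - i, -3 - i).
A real fundamental pair from Re and Im of e^((-1+2i)t)v: X_1 = e^(-t)(cos(2t)·(-2,-3) + sin(2t)·(1,1)), X_2 = e^(-t)(sin(2t)·(-2,-3) - cos(2t)·(1,1)).
General solution: C_1X_1 + C_2X_2.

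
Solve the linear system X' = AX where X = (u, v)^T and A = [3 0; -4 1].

Coefficient matrix A = [[3, 0], [-4, 1]].
Characteristic polynomial det(A - λI) = λ^2 - 4λ + 3 = 0.
Eigenvalues λ = 3, 1.
For λ=3: (A-λI) row 2 is [-4, -2], so an eigenvector is (-1, 2).
For λ=1: (A-λI) row 1 is [2, 0], so an eigenvector is (0, 1).
General solution: C_1e^(3t)(-1,2) + C_2e^(t)(0,1).

u(t) = -C_1e^(3t), v(t) = 2C_1e^(3t) + C_2e^(t)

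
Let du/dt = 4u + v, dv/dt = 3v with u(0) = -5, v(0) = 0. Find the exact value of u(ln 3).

-405

A = [[4,1],[0,3]]; eigenvalues λ = 3, 4.
Eigenvectors: (-1,1) for λ=3, (-1,0) for λ=4.
From the initial condition, c_1 = 0, c_2 = 5.
u(ln 3) = (0)(3^3)(-1) + (5)(3^4)(-1) = -405.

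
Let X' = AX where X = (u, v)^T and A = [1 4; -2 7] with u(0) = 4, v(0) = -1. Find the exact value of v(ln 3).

A = [[1,4],[-2,7]]; eigenvalues λ = 3, 5.
Eigenvectors: (2,1) for λ=3, (-1,-1) for λ=5.
From the initial condition, c_1 = 5, c_2 = 6.
v(ln 3) = (5)(3^3)(1) + (6)(3^5)(-1) = -1323.

-1323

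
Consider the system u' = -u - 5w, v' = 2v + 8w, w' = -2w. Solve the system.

u(t) = c_1e^(-t) + 5c_3e^(-2t), v(t) = c_2e^(2t) - 2c_3e^(-2t), w(t) = c_3e^(-2t)

Coefficient matrix A = [[-1, 0, -5], [0, 2, 8], [0, 0, -2]].
det(A - λI) = 0 gives eigenvalues λ = -1, 2, -2.
For λ=-1: eigenvector (1,0,0).
For λ=2: eigenvector (0,1,0).
For λ=-2: eigenvector (5,-2,1).
General solution: c_1e^(-t)(1,0,0) + c_2e^(2t)(0,1,0) + c_3e^(-2t)(5,-2,1).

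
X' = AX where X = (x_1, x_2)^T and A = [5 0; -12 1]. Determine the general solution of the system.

Coefficient matrix A = [[5, 0], [-12, 1]].
Characteristic polynomial det(A - λI) = λ^2 - 6λ + 5 = 0.
Eigenvalues λ = 5, 1.
For λ=5: (A-λI) row 2 is [-12, -4], so an eigenvector is (-1, 3).
For λ=1: (A-λI) row 1 is [4, 0], so an eigenvector is (0, 1).
General solution: C_1e^(5t)(-1,3) + C_2e^(t)(0,1).

x_1(t) = -C_1e^(5t), x_2(t) = 3C_1e^(5t) + C_2e^(t)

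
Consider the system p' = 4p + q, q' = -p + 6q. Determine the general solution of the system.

Coefficient matrix A = [[4, 1], [-1, 6]].
Characteristic polynomial det(A - λI) = λ^2 - 10λ + 25 = 0.
Single eigenvalue λ = 5 with algebraic multiplicity 2.
Eigenvector v = (-1,-1); generalized eigenvector w with (A-λI)w=v is (-2,-3).
General solution: e^(5t)[K_1·v + K_2·(t·v + w)].

p(t) = -K_1e^(5t) - K_2te^(5t) - 2K_2e^(5t), q(t) = -K_1e^(5t) - K_2te^(5t) - 3K_2e^(5t)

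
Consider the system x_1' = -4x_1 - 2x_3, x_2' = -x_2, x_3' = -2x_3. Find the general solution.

Coefficient matrix A = [[-4, 0, -2], [0, -1, 0], [0, 0, -2]].
det(A - λI) = 0 gives eigenvalues λ = -4, -1, -2.
For λ=-4: eigenvector (1,0,0).
For λ=-1: eigenvector (0,1,0).
For λ=-2: eigenvector (-1,0,1).
General solution: K_1e^(-4t)(1,0,0) + K_2e^(-t)(0,1,0) + K_3e^(-2t)(-1,0,1).

x_1(t) = K_1e^(-4t) - K_3e^(-2t), x_2(t) = K_2e^(-t), x_3(t) = K_3e^(-2t)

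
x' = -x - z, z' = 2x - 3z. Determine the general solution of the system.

x(t) = c_1e^(-2t)sin(t) - c_2e^(-2t)cos(t), z(t) = c_1e^(-2t)sin(t) - c_1e^(-2t)cos(t) - c_2e^(-2t)sin(t) - c_2e^(-2t)cos(t)

Coefficient matrix A = [[-1, -1], [2, -3]].
Characteristic polynomial det(A - λI) = λ^2 + 4λ + 5 = 0.
Eigenvalues λ = -2 ± i (complex conjugate pair).
For λ=-2+i: an eigenvector is (0,-1) - i(1,1) = (0 - i, -1 - i).
A real fundamental pair from Re and Im of e^((-2+i)t)v: X_1 = e^(-2t)(cos(t)·(0,-1) + sin(t)·(1,1)), X_2 = e^(-2t)(sin(t)·(0,-1) - cos(t)·(1,1)).
General solution: c_1X_1 + c_2X_2.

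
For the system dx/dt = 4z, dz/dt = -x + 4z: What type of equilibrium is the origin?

A = [[0,4],[-1,4]]; det(A-λI) = λ^2 - 4λ + 4.
repeated λ = 2 with a single eigenvector.

unstable improper node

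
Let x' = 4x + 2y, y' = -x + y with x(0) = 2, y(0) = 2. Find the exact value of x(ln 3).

162

A = [[4,2],[-1,1]]; eigenvalues λ = 3, 2.
Eigenvectors: (2,-1) for λ=3, (1,-1) for λ=2.
From the initial condition, c_1 = 4, c_2 = -6.
x(ln 3) = (4)(3^3)(2) + (-6)(3^2)(1) = 162.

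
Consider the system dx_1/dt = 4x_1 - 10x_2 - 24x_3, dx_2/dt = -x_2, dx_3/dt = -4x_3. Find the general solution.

Coefficient matrix A = [[4, -10, -24], [0, -1, 0], [0, 0, -4]].
det(A - λI) = 0 gives eigenvalues λ = 4, -1, -4.
For λ=4: eigenvector (1,0,0).
For λ=-1: eigenvector (2,1,0).
For λ=-4: eigenvector (3,0,1).
General solution: c_1e^(4t)(1,0,0) + c_2e^(-t)(2,1,0) + c_3e^(-4t)(3,0,1).

x_1(t) = c_1e^(4t) + 2c_2e^(-t) + 3c_3e^(-4t), x_2(t) = c_2e^(-t), x_3(t) = c_3e^(-4t)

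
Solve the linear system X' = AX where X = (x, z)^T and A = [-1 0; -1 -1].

x(t) = c_2e^(-t), z(t) = -c_1e^(-t) - c_2te^(-t)

Coefficient matrix A = [[-1, 0], [-1, -1]].
Characteristic polynomial det(A - λI) = λ^2 + 2λ + 1 = 0.
Single eigenvalue λ = -1 with algebraic multiplicity 2.
Eigenvector v = (0,-1); generalized eigenvector w with (A-λI)w=v is (1,0).
General solution: e^(-t)[c_1·v + c_2·(t·v + w)].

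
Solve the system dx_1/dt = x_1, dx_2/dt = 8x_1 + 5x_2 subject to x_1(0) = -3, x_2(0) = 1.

x_1(t) = -3e^(t), x_2(t) = -5e^(5t) + 6e^(t)

Coefficient matrix A = [[1, 0], [8, 5]].
Characteristic polynomial det(A - λI) = λ^2 - 6λ + 5 = 0.
Eigenvalues λ = 1, 5.
For λ=1: (A-λI) row 2 is [8, 4], so an eigenvector is (1, -2).
For λ=5: (A-λI) row 1 is [-4, 0], so an eigenvector is (0, 1).
General solution: c_1e^(t)(1,-2) + c_2e^(5t)(0,1).
Applying x_1(0)=-3, x_2(0)=1 gives c_1=-3, c_2=-5.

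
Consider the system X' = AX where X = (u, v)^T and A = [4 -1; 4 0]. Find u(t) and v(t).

Coefficient matrix A = [[4, -1], [4, 0]].
Characteristic polynomial det(A - λI) = λ^2 - 4λ + 4 = 0.
Single eigenvalue λ = 2 with algebraic multiplicity 2.
Eigenvector v = (-1,-2); generalized eigenvector w with (A-λI)w=v is (0,1).
General solution: e^(2t)[K_1·v + K_2·(t·v + w)].

u(t) = -K_1e^(2t) - K_2te^(2t), v(t) = -2K_1e^(2t) - 2K_2te^(2t) + K_2e^(2t)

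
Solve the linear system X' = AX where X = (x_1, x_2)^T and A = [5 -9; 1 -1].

Coefficient matrix A = [[5, -9], [1, -1]].
Characteristic polynomial det(A - λI) = λ^2 - 4λ + 4 = 0.
Single eigenvalue λ = 2 with algebraic multiplicity 2.
Eigenvector v = (-3,-1); generalized eigenvector w with (A-λI)w=v is (-1,0).
General solution: e^(2t)[C_1·v + C_2·(t·v + w)].

x_1(t) = -3C_1e^(2t) - 3C_2te^(2t) - C_2e^(2t), x_2(t) = -C_1e^(2t) - C_2te^(2t)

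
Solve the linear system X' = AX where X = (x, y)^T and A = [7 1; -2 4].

x(t) = -c_1e^(5t) + c_2e^(6t), y(t) = 2c_1e^(5t) - c_2e^(6t)

Coefficient matrix A = [[7, 1], [-2, 4]].
Characteristic polynomial det(A - λI) = λ^2 - 11λ + 30 = 0.
Eigenvalues λ = 5, 6.
For λ=5: (A-λI) row 1 is [2, 1], so an eigenvector is (-1, 2).
For λ=6: (A-λI) row 1 is [1, 1], so an eigenvector is (1, -1).
General solution: c_1e^(5t)(-1,2) + c_2e^(6t)(1,-1).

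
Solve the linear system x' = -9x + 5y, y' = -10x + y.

x(t) = c_1e^(-4t)cos(5t) + c_2e^(-4t)sin(5t), y(t) = -c_1e^(-4t)sin(5t) + c_1e^(-4t)cos(5t) + c_2e^(-4t)sin(5t) + c_2e^(-4t)cos(5t)

Coefficient matrix A = [[-9, 5], [-10, 1]].
Characteristic polynomial det(A - λI) = λ^2 + 8λ + 41 = 0.
Eigenvalues λ = -4 ± 5i (complex conjugate pair).
For λ=-4+5i: an eigenvector is (1,1) - i(0,-1) = (1, 1 + i).
A real fundamental pair from Re and Im of e^((-4+5i)t)v: X_1 = e^(-4t)(cos(5t)·(1,1) + sin(5t)·(0,-1)), X_2 = e^(-4t)(sin(5t)·(1,1) - cos(5t)·(0,-1)).
General solution: c_1X_1 + c_2X_2.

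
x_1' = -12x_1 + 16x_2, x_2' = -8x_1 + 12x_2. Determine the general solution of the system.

x_1(t) = -2K_1e^(-4t) + K_2e^(4t), x_2(t) = -K_1e^(-4t) + K_2e^(4t)

Coefficient matrix A = [[-12, 16], [-8, 12]].
Characteristic polynomial det(A - λI) = λ^2 - 16 = 0.
Eigenvalues λ = -4, 4.
For λ=-4: (A-λI) row 1 is [-8, 16], so an eigenvector is (-2, -1).
For λ=4: (A-λI) row 1 is [-16, 16], so an eigenvector is (1, 1).
General solution: K_1e^(-4t)(-2,-1) + K_2e^(4t)(1,1).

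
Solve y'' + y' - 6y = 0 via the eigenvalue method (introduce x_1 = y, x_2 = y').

Let x_1 = y, x_2 = y'. Then x_1' = x_2 and x_2' = 6x_1 - x_2.
A = [[0,1],[6,-1]]; det(A-λI) = λ^2 + λ - 6.
Eigenvalues λ = 2, -3 with eigenvectors (1,2), (1,-3).

y(t) = K_1e^(2t) + K_2e^(-3t)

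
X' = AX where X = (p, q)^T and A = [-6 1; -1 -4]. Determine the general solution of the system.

p(t) = -C_1e^(-5t) - C_2te^(-5t) - 2C_2e^(-5t), q(t) = -C_1e^(-5t) - C_2te^(-5t) - 3C_2e^(-5t)

Coefficient matrix A = [[-6, 1], [-1, -4]].
Characteristic polynomial det(A - λI) = λ^2 + 10λ + 25 = 0.
Single eigenvalue λ = -5 with algebraic multiplicity 2.
Eigenvector v = (-1,-1); generalized eigenvector w with (A-λI)w=v is (-2,-3).
General solution: e^(-5t)[C_1·v + C_2·(t·v + w)].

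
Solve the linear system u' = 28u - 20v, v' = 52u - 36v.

Coefficient matrix A = [[28, -20], [52, -36]].
Characteristic polynomial det(A - λI) = λ^2 + 8λ + 32 = 0.
Eigenvalues λ = -4 ± 4i (complex conjugate pair).
For λ=-4+4i: an eigenvector is (2,3) - i(1,2) = (2 - i, 3 - 2i).
A real fundamental pair from Re and Im of e^((-4+4i)t)v: X_1 = e^(-4t)(cos(4t)·(2,3) + sin(4t)·(1,2)), X_2 = e^(-4t)(sin(4t)·(2,3) - cos(4t)·(1,2)).
General solution: C_1X_1 + C_2X_2.

u(t) = C_1e^(-4t)sin(4t) + 2C_1e^(-4t)cos(4t) + 2C_2e^(-4t)sin(4t) - C_2e^(-4t)cos(4t), v(t) = 2C_1e^(-4t)sin(4t) + 3C_1e^(-4t)cos(4t) + 3C_2e^(-4t)sin(4t) - 2C_2e^(-4t)cos(4t)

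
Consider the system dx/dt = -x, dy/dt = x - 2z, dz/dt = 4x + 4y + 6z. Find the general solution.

Coefficient matrix A = [[-1, 0, 0], [1, 0, -2], [4, 4, 6]].
det(A - λI) = 0 gives eigenvalues λ = -1, 2, 4.
For λ=-1: eigenvector (1,-1,0).
For λ=2: eigenvector (0,1,-1).
For λ=4: eigenvector (0,-1,2).
General solution: c_1e^(-t)(1,-1,0) + c_2e^(2t)(0,1,-1) + c_3e^(4t)(0,-1,2).

x(t) = c_1e^(-t), y(t) = -c_1e^(-t) + c_2e^(2t) - c_3e^(4t), z(t) = -c_2e^(2t) + 2c_3e^(4t)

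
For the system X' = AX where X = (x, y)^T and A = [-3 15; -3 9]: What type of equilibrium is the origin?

unstable spiral

A = [[-3,15],[-3,9]]; det(A-λI) = λ^2 - 6λ + 18.
λ = 3 ± 3i: positive real part.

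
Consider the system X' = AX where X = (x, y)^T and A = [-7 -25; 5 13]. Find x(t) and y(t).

Coefficient matrix A = [[-7, -25], [5, 13]].
Characteristic polynomial det(A - λI) = λ^2 - 6λ + 34 = 0.
Eigenvalues λ = 3 ± 5i (complex conjugate pair).
For λ=3+5i: an eigenvector is (1,0) - i(-2,1) = (1 + 2i, 0 - i).
A real fundamental pair from Re and Im of e^((3+5i)t)v: X_1 = e^(3t)(cos(5t)·(1,0) + sin(5t)·(-2,1)), X_2 = e^(3t)(sin(5t)·(1,0) - cos(5t)·(-2,1)).
General solution: K_1X_1 + K_2X_2.

x(t) = -2K_1e^(3t)sin(5t) + K_1e^(3t)cos(5t) + K_2e^(3t)sin(5t) + 2K_2e^(3t)cos(5t), y(t) = K_1e^(3t)sin(5t) - K_2e^(3t)cos(5t)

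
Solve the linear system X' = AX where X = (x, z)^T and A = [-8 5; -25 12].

Coefficient matrix A = [[-8, 5], [-25, 12]].
Characteristic polynomial det(A - λI) = λ^2 - 4λ + 29 = 0.
Eigenvalues λ = 2 ± 5i (complex conjugate pair).
For λ=2+5i: an eigenvector is (-1,-2) - i(0,1) = (-1, -2 - i).
A real fundamental pair from Re and Im of e^((2+5i)t)v: X_1 = e^(2t)(cos(5t)·(-1,-2) + sin(5t)·(0,1)), X_2 = e^(2t)(sin(5t)·(-1,-2) - cos(5t)·(0,1)).
General solution: K_1X_1 + K_2X_2.

x(t) = -K_1e^(2t)cos(5t) - K_2e^(2t)sin(5t), z(t) = K_1e^(2t)sin(5t) - 2K_1e^(2t)cos(5t) - 2K_2e^(2t)sin(5t) - K_2e^(2t)cos(5t)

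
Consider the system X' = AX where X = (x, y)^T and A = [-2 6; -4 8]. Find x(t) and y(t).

x(t) = 3K_1e^(2t) + K_2e^(4t), y(t) = 2K_1e^(2t) + K_2e^(4t)

Coefficient matrix A = [[-2, 6], [-4, 8]].
Characteristic polynomial det(A - λI) = λ^2 - 6λ + 8 = 0.
Eigenvalues λ = 2, 4.
For λ=2: (A-λI) row 1 is [-4, 6], so an eigenvector is (3, 2).
For λ=4: (A-λI) row 1 is [-6, 6], so an eigenvector is (1, 1).
General solution: K_1e^(2t)(3,2) + K_2e^(4t)(1,1).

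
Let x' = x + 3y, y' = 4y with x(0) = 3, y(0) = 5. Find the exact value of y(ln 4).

1280

A = [[1,3],[0,4]]; eigenvalues λ = 4, 1.
Eigenvectors: (-1,-1) for λ=4, (1,0) for λ=1.
From the initial condition, c_1 = -5, c_2 = -2.
y(ln 4) = (-5)(4^4)(-1) + (-2)(4^1)(0) = 1280.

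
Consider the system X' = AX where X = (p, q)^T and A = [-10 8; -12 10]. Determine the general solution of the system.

p(t) = -2K_1e^(2t) + K_2e^(-2t), q(t) = -3K_1e^(2t) + K_2e^(-2t)

Coefficient matrix A = [[-10, 8], [-12, 10]].
Characteristic polynomial det(A - λI) = λ^2 - 4 = 0.
Eigenvalues λ = 2, -2.
For λ=2: (A-λI) row 1 is [-12, 8], so an eigenvector is (-2, -3).
For λ=-2: (A-λI) row 1 is [-8, 8], so an eigenvector is (1, 1).
General solution: K_1e^(2t)(-2,-3) + K_2e^(-2t)(1,1).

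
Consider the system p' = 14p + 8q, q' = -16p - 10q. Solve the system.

p(t) = -K_1e^(-2t) + K_2e^(6t), q(t) = 2K_1e^(-2t) - K_2e^(6t)

Coefficient matrix A = [[14, 8], [-16, -10]].
Characteristic polynomial det(A - λI) = λ^2 - 4λ - 12 = 0.
Eigenvalues λ = -2, 6.
For λ=-2: (A-λI) row 1 is [16, 8], so an eigenvector is (-1, 2).
For λ=6: (A-λI) row 1 is [8, 8], so an eigenvector is (1, -1).
General solution: K_1e^(-2t)(-1,2) + K_2e^(6t)(1,-1).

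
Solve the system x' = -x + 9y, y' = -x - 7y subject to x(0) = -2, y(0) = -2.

x(t) = -24te^(-4t) - 2e^(-4t), y(t) = 8te^(-4t) - 2e^(-4t)

Coefficient matrix A = [[-1, 9], [-1, -7]].
Characteristic polynomial det(A - λI) = λ^2 + 8λ + 16 = 0.
Single eigenvalue λ = -4 with algebraic multiplicity 2.
Eigenvector v = (-3,1); generalized eigenvector w with (A-λI)w=v is (-1,0).
General solution: e^(-4t)[c_1·v + c_2·(t·v + w)].
Applying x(0)=-2, y(0)=-2 gives c_1=-2, c_2=8.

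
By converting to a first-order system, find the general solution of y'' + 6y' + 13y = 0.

y(t) = c_1e^(-3t)cos(2t) + c_2e^(-3t)sin(2t)

Let x_1 = y, x_2 = y'. Then x_1' = x_2 and x_2' = -13x_1 - 6x_2.
A = [[0,1],[-13,-6]]; det(A-λI) = λ^2 + 6λ + 13.
Eigenvalues λ = -3 ± 2i.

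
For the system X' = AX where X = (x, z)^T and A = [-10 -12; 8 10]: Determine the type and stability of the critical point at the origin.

A = [[-10,-12],[8,10]]; det(A-λI) = λ^2 - 4.
λ = 2, -2: opposite signs.

saddle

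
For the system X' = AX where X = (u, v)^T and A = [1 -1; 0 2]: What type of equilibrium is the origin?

A = [[1,-1],[0,2]]; det(A-λI) = λ^2 - 3λ + 2.
λ = 2, 1: both positive.

unstable node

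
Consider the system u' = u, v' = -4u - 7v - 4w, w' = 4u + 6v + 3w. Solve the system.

u(t) = K_3e^(t), v(t) = -2K_1e^(-t) + K_2e^(-3t) - K_3e^(t), w(t) = 3K_1e^(-t) - K_2e^(-3t) + K_3e^(t)

Coefficient matrix A = [[1, 0, 0], [-4, -7, -4], [4, 6, 3]].
det(A - λI) = 0 gives eigenvalues λ = -1, -3, 1.
For λ=-1: eigenvector (0,-2,3).
For λ=-3: eigenvector (0,1,-1).
For λ=1: eigenvector (1,-1,1).
General solution: K_1e^(-t)(0,-2,3) + K_2e^(-3t)(0,1,-1) + K_3e^(t)(1,-1,1).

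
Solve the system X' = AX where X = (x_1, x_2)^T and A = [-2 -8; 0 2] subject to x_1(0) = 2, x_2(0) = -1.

x_1(t) = 2e^(2t), x_2(t) = -e^(2t)

Coefficient matrix A = [[-2, -8], [0, 2]].
Characteristic polynomial det(A - λI) = λ^2 - 4 = 0.
Eigenvalues λ = -2, 2.
For λ=-2: (A-λI) row 1 is [0, -8], so an eigenvector is (-1, 0).
For λ=2: (A-λI) row 1 is [-4, -8], so an eigenvector is (-2, 1).
General solution: K_1e^(-2t)(-1,0) + K_2e^(2t)(-2,1).
Applying x_1(0)=2, x_2(0)=-1 gives K_1=0, K_2=-1.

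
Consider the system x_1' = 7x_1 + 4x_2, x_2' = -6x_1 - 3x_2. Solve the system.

x_1(t) = 2c_1e^(t) + c_2e^(3t), x_2(t) = -3c_1e^(t) - c_2e^(3t)

Coefficient matrix A = [[7, 4], [-6, -3]].
Characteristic polynomial det(A - λI) = λ^2 - 4λ + 3 = 0.
Eigenvalues λ = 1, 3.
For λ=1: (A-λI) row 1 is [6, 4], so an eigenvector is (2, -3).
For λ=3: (A-λI) row 1 is [4, 4], so an eigenvector is (1, -1).
General solution: c_1e^(t)(2,-3) + c_2e^(3t)(1,-1).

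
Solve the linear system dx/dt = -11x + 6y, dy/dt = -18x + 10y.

Coefficient matrix A = [[-11, 6], [-18, 10]].
Characteristic polynomial det(A - λI) = λ^2 + λ - 2 = 0.
Eigenvalues λ = 1, -2.
For λ=1: (A-λI) row 1 is [-12, 6], so an eigenvector is (-1, -2).
For λ=-2: (A-λI) row 1 is [-9, 6], so an eigenvector is (2, 3).
General solution: C_1e^(t)(-1,-2) + C_2e^(-2t)(2,3).

x(t) = -C_1e^(t) + 2C_2e^(-2t), y(t) = -2C_1e^(t) + 3C_2e^(-2t)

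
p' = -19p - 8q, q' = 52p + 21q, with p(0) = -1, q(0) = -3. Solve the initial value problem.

p(t) = 11e^(t)sin(4t) - e^(t)cos(4t), q(t) = -28e^(t)sin(4t) - 3e^(t)cos(4t)

Coefficient matrix A = [[-19, -8], [52, 21]].
Characteristic polynomial det(A - λI) = λ^2 - 2λ + 17 = 0.
Eigenvalues λ = 1 ± 4i (complex conjugate pair).
For λ=1+4i: an eigenvector is (1,-3) - i(1,-2) = (1 - i, -3 + 2i).
A real fundamental pair from Re and Im of e^((1+4i)t)v: X_1 = e^(t)(cos(4t)·(1,-3) + sin(4t)·(1,-2)), X_2 = e^(t)(sin(4t)·(1,-3) - cos(4t)·(1,-2)).
General solution: K_1X_1 + K_2X_2.
Applying p(0)=-1, q(0)=-3 gives K_1=5, K_2=6.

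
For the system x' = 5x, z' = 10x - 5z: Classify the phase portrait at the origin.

A = [[5,0],[10,-5]]; det(A-λI) = λ^2 - 25.
λ = -5, 5: opposite signs.

saddle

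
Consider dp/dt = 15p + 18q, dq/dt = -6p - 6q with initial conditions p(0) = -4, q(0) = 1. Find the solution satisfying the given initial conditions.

Coefficient matrix A = [[15, 18], [-6, -6]].
Characteristic polynomial det(A - λI) = λ^2 - 9λ + 18 = 0.
Eigenvalues λ = 3, 6.
For λ=3: (A-λI) row 1 is [12, 18], so an eigenvector is (3, -2).
For λ=6: (A-λI) row 1 is [9, 18], so an eigenvector is (-2, 1).
General solution: c_1e^(3t)(3,-2) + c_2e^(6t)(-2,1).
Applying p(0)=-4, q(0)=1 gives c_1=2, c_2=5.

p(t) = -10e^(6t) + 6e^(3t), q(t) = 5e^(6t) - 4e^(3t)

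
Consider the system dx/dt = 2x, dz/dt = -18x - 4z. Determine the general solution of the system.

x(t) = c_1e^(2t), z(t) = -3c_1e^(2t) - c_2e^(-4t)

Coefficient matrix A = [[2, 0], [-18, -4]].
Characteristic polynomial det(A - λI) = λ^2 + 2λ - 8 = 0.
Eigenvalues λ = 2, -4.
For λ=2: (A-λI) row 2 is [-18, -6], so an eigenvector is (1, -3).
For λ=-4: (A-λI) row 1 is [6, 0], so an eigenvector is (0, -1).
General solution: c_1e^(2t)(1,-3) + c_2e^(-4t)(0,-1).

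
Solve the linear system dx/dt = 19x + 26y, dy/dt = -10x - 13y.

x(t) = -3c_1e^(3t)sin(2t) - 2c_1e^(3t)cos(2t) - 2c_2e^(3t)sin(2t) + 3c_2e^(3t)cos(2t), y(t) = 2c_1e^(3t)sin(2t) + c_1e^(3t)cos(2t) + c_2e^(3t)sin(2t) - 2c_2e^(3t)cos(2t)

Coefficient matrix A = [[19, 26], [-10, -13]].
Characteristic polynomial det(A - λI) = λ^2 - 6λ + 13 = 0.
Eigenvalues λ = 3 ± 2i (complex conjugate pair).
For λ=3+2i: an eigenvector is (-2,1) - i(-3,2) = (-2 + 3i, 1 - 2i).
A real fundamental pair from Re and Im of e^((3+2i)t)v: X_1 = e^(3t)(cos(2t)·(-2,1) + sin(2t)·(-3,2)), X_2 = e^(3t)(sin(2t)·(-2,1) - cos(2t)·(-3,2)).
General solution: c_1X_1 + c_2X_2.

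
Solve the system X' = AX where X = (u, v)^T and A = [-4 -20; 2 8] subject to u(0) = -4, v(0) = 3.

u(t) = -18e^(2t)sin(2t) - 4e^(2t)cos(2t), v(t) = 5e^(2t)sin(2t) + 3e^(2t)cos(2t)

Coefficient matrix A = [[-4, -20], [2, 8]].
Characteristic polynomial det(A - λI) = λ^2 - 4λ + 8 = 0.
Eigenvalues λ = 2 ± 2i (complex conjugate pair).
For λ=2+2i: an eigenvector is (-1,0) - i(3,-1) = (-1 - 3i, 0 + i).
A real fundamental pair from Re and Im of e^((2+2i)t)v: X_1 = e^(2t)(cos(2t)·(-1,0) + sin(2t)·(3,-1)), X_2 = e^(2t)(sin(2t)·(-1,0) - cos(2t)·(3,-1)).
General solution: K_1X_1 + K_2X_2.
Applying u(0)=-4, v(0)=3 gives K_1=-5, K_2=3.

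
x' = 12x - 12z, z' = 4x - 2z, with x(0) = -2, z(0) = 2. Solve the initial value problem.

x(t) = -20e^(6t) + 18e^(4t), z(t) = -10e^(6t) + 12e^(4t)

Coefficient matrix A = [[12, -12], [4, -2]].
Characteristic polynomial det(A - λI) = λ^2 - 10λ + 24 = 0.
Eigenvalues λ = 6, 4.
For λ=6: (A-λI) row 1 is [6, -12], so an eigenvector is (-2, -1).
For λ=4: (A-λI) row 1 is [8, -12], so an eigenvector is (3, 2).
General solution: c_1e^(6t)(-2,-1) + c_2e^(4t)(3,2).
Applying x(0)=-2, z(0)=2 gives c_1=10, c_2=6.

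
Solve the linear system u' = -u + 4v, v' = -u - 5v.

u(t) = -2C_1e^(-3t) - 2C_2te^(-3t) - C_2e^(-3t), v(t) = C_1e^(-3t) + C_2te^(-3t)

Coefficient matrix A = [[-1, 4], [-1, -5]].
Characteristic polynomial det(A - λI) = λ^2 + 6λ + 9 = 0.
Single eigenvalue λ = -3 with algebraic multiplicity 2.
Eigenvector v = (-2,1); generalized eigenvector w with (A-λI)w=v is (-1,0).
General solution: e^(-3t)[C_1·v + C_2·(t·v + w)].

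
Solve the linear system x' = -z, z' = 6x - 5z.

Coefficient matrix A = [[0, -1], [6, -5]].
Characteristic polynomial det(A - λI) = λ^2 + 5λ + 6 = 0.
Eigenvalues λ = -2, -3.
For λ=-2: (A-λI) row 1 is [2, -1], so an eigenvector is (1, 2).
For λ=-3: (A-λI) row 1 is [3, -1], so an eigenvector is (1, 3).
General solution: c_1e^(-2t)(1,2) + c_2e^(-3t)(1,3).

x(t) = c_1e^(-2t) + c_2e^(-3t), z(t) = 2c_1e^(-2t) + 3c_2e^(-3t)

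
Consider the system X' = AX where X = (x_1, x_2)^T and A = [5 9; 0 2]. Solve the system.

Coefficient matrix A = [[5, 9], [0, 2]].
Characteristic polynomial det(A - λI) = λ^2 - 7λ + 10 = 0.
Eigenvalues λ = 5, 2.
For λ=5: (A-λI) row 1 is [0, 9], so an eigenvector is (1, 0).
For λ=2: (A-λI) row 1 is [3, 9], so an eigenvector is (3, -1).
General solution: K_1e^(5t)(1,0) + K_2e^(2t)(3,-1).

x_1(t) = K_1e^(5t) + 3K_2e^(2t), x_2(t) = -K_2e^(2t)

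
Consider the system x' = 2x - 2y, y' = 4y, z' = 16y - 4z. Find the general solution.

x(t) = c_1e^(2t) - c_2e^(4t), y(t) = c_2e^(4t), z(t) = 2c_2e^(4t) + c_3e^(-4t)

Coefficient matrix A = [[2, -2, 0], [0, 4, 0], [0, 16, -4]].
det(A - λI) = 0 gives eigenvalues λ = 2, 4, -4.
For λ=2: eigenvector (1,0,0).
For λ=4: eigenvector (-1,1,2).
For λ=-4: eigenvector (0,0,1).
General solution: c_1e^(2t)(1,0,0) + c_2e^(4t)(-1,1,2) + c_3e^(-4t)(0,0,1).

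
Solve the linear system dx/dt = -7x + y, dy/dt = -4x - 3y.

x(t) = -C_1e^(-5t) - C_2te^(-5t) + 2C_2e^(-5t), y(t) = -2C_1e^(-5t) - 2C_2te^(-5t) + 3C_2e^(-5t)

Coefficient matrix A = [[-7, 1], [-4, -3]].
Characteristic polynomial det(A - λI) = λ^2 + 10λ + 25 = 0.
Single eigenvalue λ = -5 with algebraic multiplicity 2.
Eigenvector v = (-1,-2); generalized eigenvector w with (A-λI)w=v is (2,3).
General solution: e^(-5t)[C_1·v + C_2·(t·v + w)].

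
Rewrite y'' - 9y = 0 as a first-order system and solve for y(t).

y(t) = C_1e^(-3t) + C_2e^(3t)

Let x_1 = y, x_2 = y'. Then x_1' = x_2 and x_2' = 9x_1.
A = [[0,1],[9,0]]; det(A-λI) = λ^2 - 9.
Eigenvalues λ = -3, 3 with eigenvectors (1,-3), (1,3).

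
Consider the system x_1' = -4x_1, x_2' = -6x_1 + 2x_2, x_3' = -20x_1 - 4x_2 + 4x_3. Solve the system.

Coefficient matrix A = [[-4, 0, 0], [-6, 2, 0], [-20, -4, 4]].
det(A - λI) = 0 gives eigenvalues λ = -4, 4, 2.
For λ=-4: eigenvector (1,1,3).
For λ=4: eigenvector (0,0,1).
For λ=2: eigenvector (0,1,2).
General solution: K_1e^(-4t)(1,1,3) + K_2e^(4t)(0,0,1) + K_3e^(2t)(0,1,2).

x_1(t) = K_1e^(-4t), x_2(t) = K_1e^(-4t) + K_3e^(2t), x_3(t) = 3K_1e^(-4t) + K_2e^(4t) + 2K_3e^(2t)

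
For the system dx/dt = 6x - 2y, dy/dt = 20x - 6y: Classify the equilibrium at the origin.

A = [[6,-2],[20,-6]]; det(A-λI) = λ^2 + 4.
λ = 0 ± 2i: zero real part.

center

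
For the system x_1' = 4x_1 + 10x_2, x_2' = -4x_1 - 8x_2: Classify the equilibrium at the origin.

stable spiral

A = [[4,10],[-4,-8]]; det(A-λI) = λ^2 + 4λ + 8.
λ = -2 ± 2i: negative real part.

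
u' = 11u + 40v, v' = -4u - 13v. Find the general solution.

Coefficient matrix A = [[11, 40], [-4, -13]].
Characteristic polynomial det(A - λI) = λ^2 + 2λ + 17 = 0.
Eigenvalues λ = -1 ± 4i (complex conjugate pair).
For λ=-1+4i: an eigenvector is (-1,0) - i(-3,1) = (-1 + 3i, 0 - i).
A real fundamental pair from Re and Im of e^((-1+4i)t)v: X_1 = e^(-t)(cos(4t)·(-1,0) + sin(4t)·(-3,1)), X_2 = e^(-t)(sin(4t)·(-1,0) - cos(4t)·(-3,1)).
General solution: c_1X_1 + c_2X_2.

u(t) = -3c_1e^(-t)sin(4t) - c_1e^(-t)cos(4t) - c_2e^(-t)sin(4t) + 3c_2e^(-t)cos(4t), v(t) = c_1e^(-t)sin(4t) - c_2e^(-t)cos(4t)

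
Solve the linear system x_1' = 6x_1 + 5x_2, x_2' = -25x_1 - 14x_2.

Coefficient matrix A = [[6, 5], [-25, -14]].
Characteristic polynomial det(A - λI) = λ^2 + 8λ + 41 = 0.
Eigenvalues λ = -4 ± 5i (complex conjugate pair).
For λ=-4+5i: an eigenvector is (1,-2) - i(0,-1) = (1, -2 + i).
A real fundamental pair from Re and Im of e^((-4+5i)t)v: X_1 = e^(-4t)(cos(5t)·(1,-2) + sin(5t)·(0,-1)), X_2 = e^(-4t)(sin(5t)·(1,-2) - cos(5t)·(0,-1)).
General solution: c_1X_1 + c_2X_2.

x_1(t) = c_1e^(-4t)cos(5t) + c_2e^(-4t)sin(5t), x_2(t) = -c_1e^(-4t)sin(5t) - 2c_1e^(-4t)cos(5t) - 2c_2e^(-4t)sin(5t) + c_2e^(-4t)cos(5t)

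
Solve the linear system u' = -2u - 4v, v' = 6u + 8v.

u(t) = 2c_1e^(4t) - c_2e^(2t), v(t) = -3c_1e^(4t) + c_2e^(2t)

Coefficient matrix A = [[-2, -4], [6, 8]].
Characteristic polynomial det(A - λI) = λ^2 - 6λ + 8 = 0.
Eigenvalues λ = 4, 2.
For λ=4: (A-λI) row 1 is [-6, -4], so an eigenvector is (2, -3).
For λ=2: (A-λI) row 1 is [-4, -4], so an eigenvector is (-1, 1).
General solution: c_1e^(4t)(2,-3) + c_2e^(2t)(-1,1).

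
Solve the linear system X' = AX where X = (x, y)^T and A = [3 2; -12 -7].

x(t) = -c_1e^(-3t) + c_2e^(-t), y(t) = 3c_1e^(-3t) - 2c_2e^(-t)

Coefficient matrix A = [[3, 2], [-12, -7]].
Characteristic polynomial det(A - λI) = λ^2 + 4λ + 3 = 0.
Eigenvalues λ = -3, -1.
For λ=-3: (A-λI) row 1 is [6, 2], so an eigenvector is (-1, 3).
For λ=-1: (A-λI) row 1 is [4, 2], so an eigenvector is (1, -2).
General solution: c_1e^(-3t)(-1,3) + c_2e^(-t)(1,-2).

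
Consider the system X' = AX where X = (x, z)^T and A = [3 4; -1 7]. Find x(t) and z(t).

Coefficient matrix A = [[3, 4], [-1, 7]].
Characteristic polynomial det(A - λI) = λ^2 - 10λ + 25 = 0.
Single eigenvalue λ = 5 with algebraic multiplicity 2.
Eigenvector v = (2,1); generalized eigenvector w with (A-λI)w=v is (-3,-1).
General solution: e^(5t)[c_1·v + c_2·(t·v + w)].

x(t) = 2c_1e^(5t) + 2c_2te^(5t) - 3c_2e^(5t), z(t) = c_1e^(5t) + c_2te^(5t) - c_2e^(5t)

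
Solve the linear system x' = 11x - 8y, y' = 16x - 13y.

Coefficient matrix A = [[11, -8], [16, -13]].
Characteristic polynomial det(A - λI) = λ^2 + 2λ - 15 = 0.
Eigenvalues λ = -5, 3.
For λ=-5: (A-λI) row 1 is [16, -8], so an eigenvector is (-1, -2).
For λ=3: (A-λI) row 1 is [8, -8], so an eigenvector is (1, 1).
General solution: K_1e^(-5t)(-1,-2) + K_2e^(3t)(1,1).

x(t) = -K_1e^(-5t) + K_2e^(3t), y(t) = -2K_1e^(-5t) + K_2e^(3t)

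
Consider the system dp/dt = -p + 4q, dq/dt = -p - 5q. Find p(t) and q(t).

p(t) = 2K_1e^(-3t) + 2K_2te^(-3t) - 3K_2e^(-3t), q(t) = -K_1e^(-3t) - K_2te^(-3t) + 2K_2e^(-3t)

Coefficient matrix A = [[-1, 4], [-1, -5]].
Characteristic polynomial det(A - λI) = λ^2 + 6λ + 9 = 0.
Single eigenvalue λ = -3 with algebraic multiplicity 2.
Eigenvector v = (2,-1); generalized eigenvector w with (A-λI)w=v is (-3,2).
General solution: e^(-3t)[K_1·v + K_2·(t·v + w)].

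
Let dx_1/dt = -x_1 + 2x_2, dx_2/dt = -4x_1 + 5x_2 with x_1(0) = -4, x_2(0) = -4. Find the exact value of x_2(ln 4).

-16

A = [[-1,2],[-4,5]]; eigenvalues λ = 1, 3.
Eigenvectors: (-1,-1) for λ=1, (1,2) for λ=3.
From the initial condition, c_1 = 4, c_2 = 0.
x_2(ln 4) = (4)(4^1)(-1) + (0)(4^3)(2) = -16.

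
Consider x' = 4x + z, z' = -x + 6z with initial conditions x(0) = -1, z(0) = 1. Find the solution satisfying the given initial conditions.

Coefficient matrix A = [[4, 1], [-1, 6]].
Characteristic polynomial det(A - λI) = λ^2 - 10λ + 25 = 0.
Single eigenvalue λ = 5 with algebraic multiplicity 2.
Eigenvector v = (1,1); generalized eigenvector w with (A-λI)w=v is (-3,-2).
General solution: e^(5t)[C_1·v + C_2·(t·v + w)].
Applying x(0)=-1, z(0)=1 gives C_1=5, C_2=2.

x(t) = 2te^(5t) - e^(5t), z(t) = 2te^(5t) + e^(5t)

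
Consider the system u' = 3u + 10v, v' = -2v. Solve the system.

u(t) = 2K_1e^(-2t) - K_2e^(3t), v(t) = -K_1e^(-2t)

Coefficient matrix A = [[3, 10], [0, -2]].
Characteristic polynomial det(A - λI) = λ^2 - λ - 6 = 0.
Eigenvalues λ = -2, 3.
For λ=-2: (A-λI) row 1 is [5, 10], so an eigenvector is (2, -1).
For λ=3: (A-λI) row 1 is [0, 10], so an eigenvector is (-1, 0).
General solution: K_1e^(-2t)(2,-1) + K_2e^(3t)(-1,0).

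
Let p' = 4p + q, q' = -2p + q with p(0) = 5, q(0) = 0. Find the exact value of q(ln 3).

A = [[4,1],[-2,1]]; eigenvalues λ = 2, 3.
Eigenvectors: (-1,2) for λ=2, (-1,1) for λ=3.
From the initial condition, c_1 = 5, c_2 = -10.
q(ln 3) = (5)(3^2)(2) + (-10)(3^3)(1) = -180.

-180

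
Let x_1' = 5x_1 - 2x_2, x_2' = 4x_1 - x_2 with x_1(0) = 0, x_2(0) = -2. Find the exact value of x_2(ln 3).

42

A = [[5,-2],[4,-1]]; eigenvalues λ = 1, 3.
Eigenvectors: (1,2) for λ=1, (-1,-1) for λ=3.
From the initial condition, c_1 = -2, c_2 = -2.
x_2(ln 3) = (-2)(3^1)(2) + (-2)(3^3)(-1) = 42.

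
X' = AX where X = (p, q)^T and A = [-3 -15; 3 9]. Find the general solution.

Coefficient matrix A = [[-3, -15], [3, 9]].
Characteristic polynomial det(A - λI) = λ^2 - 6λ + 18 = 0.
Eigenvalues λ = 3 ± 3i (complex conjugate pair).
For λ=3+3i: an eigenvector is (-2,1) - i(-1,0) = (-2 + i, 1).
A real fundamental pair from Re and Im of e^((3+3i)t)v: X_1 = e^(3t)(cos(3t)·(-2,1) + sin(3t)·(-1,0)), X_2 = e^(3t)(sin(3t)·(-2,1) - cos(3t)·(-1,0)).
General solution: K_1X_1 + K_2X_2.

p(t) = -K_1e^(3t)sin(3t) - 2K_1e^(3t)cos(3t) - 2K_2e^(3t)sin(3t) + K_2e^(3t)cos(3t), q(t) = K_1e^(3t)cos(3t) + K_2e^(3t)sin(3t)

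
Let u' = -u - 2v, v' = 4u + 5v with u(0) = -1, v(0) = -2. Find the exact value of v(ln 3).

A = [[-1,-2],[4,5]]; eigenvalues λ = 1, 3.
Eigenvectors: (-1,1) for λ=1, (1,-2) for λ=3.
From the initial condition, c_1 = 4, c_2 = 3.
v(ln 3) = (4)(3^1)(1) + (3)(3^3)(-2) = -150.

-150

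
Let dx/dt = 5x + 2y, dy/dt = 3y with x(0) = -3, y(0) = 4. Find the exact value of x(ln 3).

A = [[5,2],[0,3]]; eigenvalues λ = 3, 5.
Eigenvectors: (-1,1) for λ=3, (-1,0) for λ=5.
From the initial condition, c_1 = 4, c_2 = -1.
x(ln 3) = (4)(3^3)(-1) + (-1)(3^5)(-1) = 135.

135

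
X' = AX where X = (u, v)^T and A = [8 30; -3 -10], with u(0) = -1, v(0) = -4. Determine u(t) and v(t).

u(t) = -43e^(-t)sin(3t) - e^(-t)cos(3t), v(t) = 13e^(-t)sin(3t) - 4e^(-t)cos(3t)

Coefficient matrix A = [[8, 30], [-3, -10]].
Characteristic polynomial det(A - λI) = λ^2 + 2λ + 10 = 0.
Eigenvalues λ = -1 ± 3i (complex conjugate pair).
For λ=-1+3i: an eigenvector is (-1,0) - i(-3,1) = (-1 + 3i, 0 - i).
A real fundamental pair from Re and Im of e^((-1+3i)t)v: X_1 = e^(-t)(cos(3t)·(-1,0) + sin(3t)·(-3,1)), X_2 = e^(-t)(sin(3t)·(-1,0) - cos(3t)·(-3,1)).
General solution: C_1X_1 + C_2X_2.
Applying u(0)=-1, v(0)=-4 gives C_1=13, C_2=4.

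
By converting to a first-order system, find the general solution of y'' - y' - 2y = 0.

y(t) = C_1e^(2t) + C_2e^(-t)

Let x_1 = y, x_2 = y'. Then x_1' = x_2 and x_2' = 2x_1 + x_2.
A = [[0,1],[2,1]]; det(A-λI) = λ^2 - λ - 2.
Eigenvalues λ = 2, -1 with eigenvectors (1,2), (1,-1).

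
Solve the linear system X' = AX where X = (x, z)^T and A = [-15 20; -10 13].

Coefficient matrix A = [[-15, 20], [-10, 13]].
Characteristic polynomial det(A - λI) = λ^2 + 2λ + 5 = 0.
Eigenvalues λ = -1 ± 2i (complex conjugate pair).
For λ=-1+2i: an eigenvector is (-1,-1) - i(-3,-2) = (-1 + 3i, -1 + 2i).
A real fundamental pair from Re and Im of e^((-1+2i)t)v: X_1 = e^(-t)(cos(2t)·(-1,-1) + sin(2t)·(-3,-2)), X_2 = e^(-t)(sin(2t)·(-1,-1) - cos(2t)·(-3,-2)).
General solution: C_1X_1 + C_2X_2.

x(t) = -3C_1e^(-t)sin(2t) - C_1e^(-t)cos(2t) - C_2e^(-t)sin(2t) + 3C_2e^(-t)cos(2t), z(t) = -2C_1e^(-t)sin(2t) - C_1e^(-t)cos(2t) - C_2e^(-t)sin(2t) + 2C_2e^(-t)cos(2t)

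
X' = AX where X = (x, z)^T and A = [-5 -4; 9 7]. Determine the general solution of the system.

x(t) = 2c_1e^(t) + 2c_2te^(t) - c_2e^(t), z(t) = -3c_1e^(t) - 3c_2te^(t) + c_2e^(t)

Coefficient matrix A = [[-5, -4], [9, 7]].
Characteristic polynomial det(A - λI) = λ^2 - 2λ + 1 = 0.
Single eigenvalue λ = 1 with algebraic multiplicity 2.
Eigenvector v = (2,-3); generalized eigenvector w with (A-λI)w=v is (-1,1).
General solution: e^(t)[c_1·v + c_2·(t·v + w)].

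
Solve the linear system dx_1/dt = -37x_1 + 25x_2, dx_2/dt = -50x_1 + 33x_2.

x_1(t) = c_1e^(-2t)sin(5t) + 2c_1e^(-2t)cos(5t) + 2c_2e^(-2t)sin(5t) - c_2e^(-2t)cos(5t), x_2(t) = c_1e^(-2t)sin(5t) + 3c_1e^(-2t)cos(5t) + 3c_2e^(-2t)sin(5t) - c_2e^(-2t)cos(5t)

Coefficient matrix A = [[-37, 25], [-50, 33]].
Characteristic polynomial det(A - λI) = λ^2 + 4λ + 29 = 0.
Eigenvalues λ = -2 ± 5i (complex conjugate pair).
For λ=-2+5i: an eigenvector is (2,3) - i(1,1) = (2 - i, 3 - i).
A real fundamental pair from Re and Im of e^((-2+5i)t)v: X_1 = e^(-2t)(cos(5t)·(2,3) + sin(5t)·(1,1)), X_2 = e^(-2t)(sin(5t)·(2,3) - cos(5t)·(1,1)).
General solution: c_1X_1 + c_2X_2.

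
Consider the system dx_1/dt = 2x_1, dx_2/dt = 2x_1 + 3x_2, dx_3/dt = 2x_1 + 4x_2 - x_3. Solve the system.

Coefficient matrix A = [[2, 0, 0], [2, 3, 0], [2, 4, -1]].
det(A - λI) = 0 gives eigenvalues λ = 2, 3, -1.
For λ=2: eigenvector (1,-2,-2).
For λ=3: eigenvector (0,1,1).
For λ=-1: eigenvector (0,0,1).
General solution: C_1e^(2t)(1,-2,-2) + C_2e^(3t)(0,1,1) + C_3e^(-t)(0,0,1).

x_1(t) = C_1e^(2t), x_2(t) = -2C_1e^(2t) + C_2e^(3t), x_3(t) = -2C_1e^(2t) + C_2e^(3t) + C_3e^(-t)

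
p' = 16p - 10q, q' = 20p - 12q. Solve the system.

p(t) = K_1e^(2t)sin(2t) - 2K_1e^(2t)cos(2t) - 2K_2e^(2t)sin(2t) - K_2e^(2t)cos(2t), q(t) = K_1e^(2t)sin(2t) - 3K_1e^(2t)cos(2t) - 3K_2e^(2t)sin(2t) - K_2e^(2t)cos(2t)

Coefficient matrix A = [[16, -10], [20, -12]].
Characteristic polynomial det(A - λI) = λ^2 - 4λ + 8 = 0.
Eigenvalues λ = 2 ± 2i (complex conjugate pair).
For λ=2+2i: an eigenvector is (-2,-3) - i(1,1) = (-2 - i, -3 - i).
A real fundamental pair from Re and Im of e^((2+2i)t)v: X_1 = e^(2t)(cos(2t)·(-2,-3) + sin(2t)·(1,1)), X_2 = e^(2t)(sin(2t)·(-2,-3) - cos(2t)·(1,1)).
General solution: K_1X_1 + K_2X_2.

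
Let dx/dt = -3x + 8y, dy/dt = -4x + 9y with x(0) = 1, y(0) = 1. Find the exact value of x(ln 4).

1024

A = [[-3,8],[-4,9]]; eigenvalues λ = 5, 1.
Eigenvectors: (1,1) for λ=5, (-2,-1) for λ=1.
From the initial condition, c_1 = 1, c_2 = 0.
x(ln 4) = (1)(4^5)(1) + (0)(4^1)(-2) = 1024.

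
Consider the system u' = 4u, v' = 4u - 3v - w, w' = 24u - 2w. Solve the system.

Coefficient matrix A = [[4, 0, 0], [4, -3, -1], [24, 0, -2]].
det(A - λI) = 0 gives eigenvalues λ = -3, 4, -2.
For λ=-3: eigenvector (0,1,0).
For λ=4: eigenvector (1,0,4).
For λ=-2: eigenvector (0,-1,1).
General solution: C_1e^(-3t)(0,1,0) + C_2e^(4t)(1,0,4) + C_3e^(-2t)(0,-1,1).

u(t) = C_2e^(4t), v(t) = C_1e^(-3t) - C_3e^(-2t), w(t) = 4C_2e^(4t) + C_3e^(-2t)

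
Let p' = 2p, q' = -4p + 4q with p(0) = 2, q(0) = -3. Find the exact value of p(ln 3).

18

A = [[2,0],[-4,4]]; eigenvalues λ = 2, 4.
Eigenvectors: (1,2) for λ=2, (0,1) for λ=4.
From the initial condition, c_1 = 2, c_2 = -7.
p(ln 3) = (2)(3^2)(1) + (-7)(3^4)(0) = 18.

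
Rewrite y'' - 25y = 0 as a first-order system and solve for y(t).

Let x_1 = y, x_2 = y'. Then x_1' = x_2 and x_2' = 25x_1.
A = [[0,1],[25,0]]; det(A-λI) = λ^2 - 25.
Eigenvalues λ = -5, 5 with eigenvectors (1,-5), (1,5).

y(t) = K_1e^(-5t) + K_2e^(5t)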